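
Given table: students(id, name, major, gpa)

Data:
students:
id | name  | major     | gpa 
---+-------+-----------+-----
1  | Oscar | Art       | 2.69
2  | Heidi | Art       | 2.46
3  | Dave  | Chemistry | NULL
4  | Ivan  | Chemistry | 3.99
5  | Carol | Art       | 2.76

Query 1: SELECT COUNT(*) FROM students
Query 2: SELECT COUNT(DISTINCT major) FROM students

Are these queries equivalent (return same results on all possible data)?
No, not equivalent

Query 1 returns: [(5,)]
Query 2 returns: [(2,)]

Reason: COUNT(*) counts rows, COUNT(DISTINCT major) counts unique majors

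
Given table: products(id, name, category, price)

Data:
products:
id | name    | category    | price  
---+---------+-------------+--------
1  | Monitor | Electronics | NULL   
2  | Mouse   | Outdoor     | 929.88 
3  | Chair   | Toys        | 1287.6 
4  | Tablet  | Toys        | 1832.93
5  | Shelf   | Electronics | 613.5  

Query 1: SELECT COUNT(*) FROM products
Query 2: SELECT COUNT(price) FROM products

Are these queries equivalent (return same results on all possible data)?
No, not equivalent

Query 1 returns: [(5,)]
Query 2 returns: [(4,)]

Reason: COUNT(*) includes NULLs, COUNT(column) excludes them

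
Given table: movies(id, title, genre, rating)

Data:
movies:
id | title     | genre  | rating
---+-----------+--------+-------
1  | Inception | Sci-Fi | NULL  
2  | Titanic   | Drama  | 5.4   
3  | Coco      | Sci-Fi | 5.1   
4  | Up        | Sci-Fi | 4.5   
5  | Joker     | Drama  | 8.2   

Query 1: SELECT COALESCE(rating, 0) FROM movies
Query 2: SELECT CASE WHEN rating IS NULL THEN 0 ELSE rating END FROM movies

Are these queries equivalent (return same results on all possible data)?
Yes, equivalent

Both queries return: [(0,), (4.5,), (5.1,), (5.4,), (8.2,)]

Reason: COALESCE vs CASE for NULL handling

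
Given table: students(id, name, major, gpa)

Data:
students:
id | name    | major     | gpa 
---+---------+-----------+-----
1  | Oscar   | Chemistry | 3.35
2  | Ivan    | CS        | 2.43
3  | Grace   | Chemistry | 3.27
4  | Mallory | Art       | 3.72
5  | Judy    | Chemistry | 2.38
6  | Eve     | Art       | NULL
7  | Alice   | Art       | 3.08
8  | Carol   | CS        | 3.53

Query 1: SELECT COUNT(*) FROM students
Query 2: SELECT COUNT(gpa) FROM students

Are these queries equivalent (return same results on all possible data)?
No, not equivalent

Query 1 returns: [(8,)]
Query 2 returns: [(7,)]

Reason: COUNT(*) includes NULLs, COUNT(column) excludes them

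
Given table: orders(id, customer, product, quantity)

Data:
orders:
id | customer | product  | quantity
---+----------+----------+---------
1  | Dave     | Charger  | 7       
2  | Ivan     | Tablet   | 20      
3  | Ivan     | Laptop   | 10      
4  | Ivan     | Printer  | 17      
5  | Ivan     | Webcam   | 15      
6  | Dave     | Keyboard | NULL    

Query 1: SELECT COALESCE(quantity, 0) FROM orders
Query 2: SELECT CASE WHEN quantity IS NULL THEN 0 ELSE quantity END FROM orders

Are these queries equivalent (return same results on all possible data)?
Yes, equivalent

Both queries return: [(0,), (7,), (10,), (15,), (17,), (20,)]

Reason: COALESCE vs CASE for NULL handling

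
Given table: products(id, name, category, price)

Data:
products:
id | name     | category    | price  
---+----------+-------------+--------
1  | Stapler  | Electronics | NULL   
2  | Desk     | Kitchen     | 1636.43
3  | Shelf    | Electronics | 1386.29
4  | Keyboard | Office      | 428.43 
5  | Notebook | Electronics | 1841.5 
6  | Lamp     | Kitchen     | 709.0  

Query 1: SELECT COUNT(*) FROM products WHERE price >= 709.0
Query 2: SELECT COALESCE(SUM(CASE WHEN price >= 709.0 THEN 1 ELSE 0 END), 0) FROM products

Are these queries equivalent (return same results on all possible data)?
Yes, equivalent

Both queries return: [(4,)]

Reason: COUNT with WHERE vs conditional SUM (COALESCE handles empty-table NULL)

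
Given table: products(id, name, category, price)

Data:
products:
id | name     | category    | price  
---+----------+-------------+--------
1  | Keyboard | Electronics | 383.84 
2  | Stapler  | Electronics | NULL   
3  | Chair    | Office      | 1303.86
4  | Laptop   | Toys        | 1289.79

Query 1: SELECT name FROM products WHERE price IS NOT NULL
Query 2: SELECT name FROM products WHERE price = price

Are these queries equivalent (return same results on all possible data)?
Yes, equivalent

Both queries return: [('Chair',), ('Keyboard',), ('Laptop',)]

Reason: IS NOT NULL vs self-equality (both exclude NULLs)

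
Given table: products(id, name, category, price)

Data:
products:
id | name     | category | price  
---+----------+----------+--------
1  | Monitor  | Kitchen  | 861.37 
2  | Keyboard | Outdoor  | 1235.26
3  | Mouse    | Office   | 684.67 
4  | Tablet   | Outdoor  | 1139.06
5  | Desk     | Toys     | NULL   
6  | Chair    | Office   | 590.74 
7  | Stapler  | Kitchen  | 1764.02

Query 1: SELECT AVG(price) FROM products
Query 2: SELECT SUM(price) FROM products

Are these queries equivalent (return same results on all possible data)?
No, not equivalent

Query 1 returns: [(1045.8533333333332,)]
Query 2 returns: [(6275.12,)]

Reason: AVG vs SUM give different aggregate values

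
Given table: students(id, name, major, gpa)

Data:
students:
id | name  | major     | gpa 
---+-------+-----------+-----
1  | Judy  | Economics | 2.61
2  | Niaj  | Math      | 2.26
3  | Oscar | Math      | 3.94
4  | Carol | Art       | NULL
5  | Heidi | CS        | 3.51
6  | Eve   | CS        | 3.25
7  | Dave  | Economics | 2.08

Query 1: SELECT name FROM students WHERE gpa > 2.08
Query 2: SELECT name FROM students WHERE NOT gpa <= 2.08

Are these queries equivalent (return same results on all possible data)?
Yes, equivalent

Both queries return: [('Eve',), ('Heidi',), ('Judy',), ('Niaj',), ('Oscar',)]

Reason: Both filter gpa > 2.08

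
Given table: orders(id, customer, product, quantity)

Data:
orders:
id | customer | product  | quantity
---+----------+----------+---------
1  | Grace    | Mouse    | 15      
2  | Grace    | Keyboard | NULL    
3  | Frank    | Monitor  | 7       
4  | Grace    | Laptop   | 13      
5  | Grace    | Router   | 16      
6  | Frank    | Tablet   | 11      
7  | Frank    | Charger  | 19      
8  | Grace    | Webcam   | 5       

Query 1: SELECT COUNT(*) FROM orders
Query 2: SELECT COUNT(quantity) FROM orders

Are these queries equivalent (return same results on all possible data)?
No, not equivalent

Query 1 returns: [(8,)]
Query 2 returns: [(7,)]

Reason: COUNT(*) includes NULLs, COUNT(column) excludes them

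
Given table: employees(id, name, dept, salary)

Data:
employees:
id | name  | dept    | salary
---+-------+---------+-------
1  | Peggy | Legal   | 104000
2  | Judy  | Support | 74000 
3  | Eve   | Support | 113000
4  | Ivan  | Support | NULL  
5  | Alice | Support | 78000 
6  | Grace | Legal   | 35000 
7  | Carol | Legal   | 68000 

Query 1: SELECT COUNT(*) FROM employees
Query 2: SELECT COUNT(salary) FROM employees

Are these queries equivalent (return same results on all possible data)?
No, not equivalent

Query 1 returns: [(7,)]
Query 2 returns: [(6,)]

Reason: COUNT(*) includes NULLs, COUNT(column) excludes them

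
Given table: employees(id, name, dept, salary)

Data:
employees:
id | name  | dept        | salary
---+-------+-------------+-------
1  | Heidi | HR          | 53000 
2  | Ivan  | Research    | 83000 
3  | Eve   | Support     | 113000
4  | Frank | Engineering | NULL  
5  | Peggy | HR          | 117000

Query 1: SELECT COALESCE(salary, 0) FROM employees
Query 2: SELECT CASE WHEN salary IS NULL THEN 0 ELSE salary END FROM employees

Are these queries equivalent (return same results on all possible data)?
Yes, equivalent

Both queries return: [(0,), (53000,), (83000,), (113000,), (117000,)]

Reason: COALESCE vs CASE for NULL handling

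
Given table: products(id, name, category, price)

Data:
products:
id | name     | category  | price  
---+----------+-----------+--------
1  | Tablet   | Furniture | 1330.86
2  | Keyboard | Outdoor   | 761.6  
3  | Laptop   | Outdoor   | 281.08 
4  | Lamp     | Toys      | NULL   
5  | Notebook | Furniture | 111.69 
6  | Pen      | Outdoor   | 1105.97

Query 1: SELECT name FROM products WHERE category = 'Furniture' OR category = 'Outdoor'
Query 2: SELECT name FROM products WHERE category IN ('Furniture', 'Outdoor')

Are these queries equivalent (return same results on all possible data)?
Yes, equivalent

Both queries return: [('Keyboard',), ('Laptop',), ('Notebook',), ('Pen',), ('Tablet',)]

Reason: OR vs IN are equivalent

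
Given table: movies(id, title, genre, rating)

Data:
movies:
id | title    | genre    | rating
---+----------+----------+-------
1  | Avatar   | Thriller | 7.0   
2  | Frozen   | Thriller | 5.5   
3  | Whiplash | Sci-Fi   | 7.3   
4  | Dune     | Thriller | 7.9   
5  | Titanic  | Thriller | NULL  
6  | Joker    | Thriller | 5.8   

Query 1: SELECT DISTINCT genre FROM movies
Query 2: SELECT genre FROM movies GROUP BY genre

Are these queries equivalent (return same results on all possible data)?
Yes, equivalent

Both queries return: [('Sci-Fi',), ('Thriller',)]

Reason: Both get unique genres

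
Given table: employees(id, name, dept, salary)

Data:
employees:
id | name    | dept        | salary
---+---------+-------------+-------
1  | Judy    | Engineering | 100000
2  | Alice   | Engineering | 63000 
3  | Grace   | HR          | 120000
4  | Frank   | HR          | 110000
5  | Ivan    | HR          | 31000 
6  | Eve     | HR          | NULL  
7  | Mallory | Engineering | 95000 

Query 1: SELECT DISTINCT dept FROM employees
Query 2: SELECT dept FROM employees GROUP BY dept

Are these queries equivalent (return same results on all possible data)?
Yes, equivalent

Both queries return: [('Engineering',), ('HR',)]

Reason: Both get unique depts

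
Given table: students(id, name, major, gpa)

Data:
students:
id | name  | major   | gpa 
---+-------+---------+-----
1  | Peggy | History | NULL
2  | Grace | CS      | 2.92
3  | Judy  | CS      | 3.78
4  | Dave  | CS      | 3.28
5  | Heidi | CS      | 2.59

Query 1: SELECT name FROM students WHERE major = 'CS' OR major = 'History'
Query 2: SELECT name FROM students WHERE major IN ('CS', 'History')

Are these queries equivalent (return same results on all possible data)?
Yes, equivalent

Both queries return: [('Dave',), ('Grace',), ('Heidi',), ('Judy',), ('Peggy',)]

Reason: OR vs IN are equivalent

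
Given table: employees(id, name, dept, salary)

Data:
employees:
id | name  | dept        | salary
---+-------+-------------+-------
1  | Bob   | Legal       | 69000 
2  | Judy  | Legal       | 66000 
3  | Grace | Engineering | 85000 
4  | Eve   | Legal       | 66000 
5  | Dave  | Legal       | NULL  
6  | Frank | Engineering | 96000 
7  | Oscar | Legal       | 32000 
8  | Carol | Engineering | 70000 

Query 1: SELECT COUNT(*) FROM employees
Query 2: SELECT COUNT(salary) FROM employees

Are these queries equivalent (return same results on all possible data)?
No, not equivalent

Query 1 returns: [(8,)]
Query 2 returns: [(7,)]

Reason: COUNT(*) includes NULLs, COUNT(column) excludes them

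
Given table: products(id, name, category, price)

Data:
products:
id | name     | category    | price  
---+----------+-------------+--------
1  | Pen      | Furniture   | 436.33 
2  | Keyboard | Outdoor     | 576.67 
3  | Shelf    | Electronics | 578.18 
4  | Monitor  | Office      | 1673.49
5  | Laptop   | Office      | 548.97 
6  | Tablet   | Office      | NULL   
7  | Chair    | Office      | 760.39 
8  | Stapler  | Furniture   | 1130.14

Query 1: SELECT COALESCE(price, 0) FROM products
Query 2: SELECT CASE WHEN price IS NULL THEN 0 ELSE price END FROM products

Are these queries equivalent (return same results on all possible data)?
Yes, equivalent

Both queries return: [(0,), (436.33,), (548.97,), (576.67,), (578.18,), (760.39,), (1130.14,), (1673.49,)]

Reason: COALESCE vs CASE for NULL handling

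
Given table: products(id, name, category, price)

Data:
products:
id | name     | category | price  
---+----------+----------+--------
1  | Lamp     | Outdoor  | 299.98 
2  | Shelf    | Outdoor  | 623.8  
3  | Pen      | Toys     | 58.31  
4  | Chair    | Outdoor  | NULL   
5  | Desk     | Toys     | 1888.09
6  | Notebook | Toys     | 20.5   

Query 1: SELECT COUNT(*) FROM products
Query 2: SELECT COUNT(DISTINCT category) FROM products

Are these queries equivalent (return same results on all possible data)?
No, not equivalent

Query 1 returns: [(6,)]
Query 2 returns: [(2,)]

Reason: COUNT(*) counts rows, COUNT(DISTINCT category) counts unique categorys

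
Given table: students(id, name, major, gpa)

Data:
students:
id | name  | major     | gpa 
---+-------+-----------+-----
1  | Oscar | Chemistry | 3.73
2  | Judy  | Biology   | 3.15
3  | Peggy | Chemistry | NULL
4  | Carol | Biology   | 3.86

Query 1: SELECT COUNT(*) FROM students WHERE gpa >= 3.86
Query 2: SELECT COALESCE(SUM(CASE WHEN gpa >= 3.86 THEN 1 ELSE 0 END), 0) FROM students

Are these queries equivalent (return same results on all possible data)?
Yes, equivalent

Both queries return: [(1,)]

Reason: COUNT with WHERE vs conditional SUM (COALESCE handles empty-table NULL)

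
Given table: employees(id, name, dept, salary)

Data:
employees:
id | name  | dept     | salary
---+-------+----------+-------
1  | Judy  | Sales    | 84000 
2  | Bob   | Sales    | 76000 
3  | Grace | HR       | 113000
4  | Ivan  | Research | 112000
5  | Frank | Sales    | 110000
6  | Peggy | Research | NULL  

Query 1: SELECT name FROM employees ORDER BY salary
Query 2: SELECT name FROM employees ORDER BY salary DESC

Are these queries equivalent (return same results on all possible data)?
No, not equivalent

Query 1 returns: [('Peggy',), ('Bob',), ('Judy',), ('Frank',), ('Ivan',), ('Grace',)]
Query 2 returns: [('Grace',), ('Ivan',), ('Frank',), ('Judy',), ('Bob',), ('Peggy',)]

Reason: ASC vs DESC gives opposite ordering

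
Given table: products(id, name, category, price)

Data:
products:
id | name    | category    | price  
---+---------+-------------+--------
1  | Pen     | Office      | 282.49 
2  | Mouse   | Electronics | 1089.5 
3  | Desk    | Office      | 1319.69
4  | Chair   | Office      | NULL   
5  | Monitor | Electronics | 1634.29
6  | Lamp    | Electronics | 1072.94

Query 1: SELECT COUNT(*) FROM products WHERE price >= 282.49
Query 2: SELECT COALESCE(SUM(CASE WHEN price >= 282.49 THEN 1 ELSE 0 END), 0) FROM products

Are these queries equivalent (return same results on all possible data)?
Yes, equivalent

Both queries return: [(5,)]

Reason: COUNT with WHERE vs conditional SUM (COALESCE handles empty-table NULL)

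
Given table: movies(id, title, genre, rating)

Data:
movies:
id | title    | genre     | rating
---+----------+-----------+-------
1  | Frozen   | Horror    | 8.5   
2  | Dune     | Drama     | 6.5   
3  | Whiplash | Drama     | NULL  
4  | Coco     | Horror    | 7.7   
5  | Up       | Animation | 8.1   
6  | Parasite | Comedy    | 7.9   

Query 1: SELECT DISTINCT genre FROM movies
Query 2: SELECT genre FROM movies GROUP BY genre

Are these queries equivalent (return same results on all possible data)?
Yes, equivalent

Both queries return: [('Animation',), ('Comedy',), ('Drama',), ('Horror',)]

Reason: Both get unique genres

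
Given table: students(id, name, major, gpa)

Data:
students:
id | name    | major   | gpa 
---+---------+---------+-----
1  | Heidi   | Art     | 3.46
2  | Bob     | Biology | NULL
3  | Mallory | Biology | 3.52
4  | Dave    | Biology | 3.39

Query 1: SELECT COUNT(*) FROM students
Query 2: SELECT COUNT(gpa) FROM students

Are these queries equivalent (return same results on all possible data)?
No, not equivalent

Query 1 returns: [(4,)]
Query 2 returns: [(3,)]

Reason: COUNT(*) includes NULLs, COUNT(column) excludes them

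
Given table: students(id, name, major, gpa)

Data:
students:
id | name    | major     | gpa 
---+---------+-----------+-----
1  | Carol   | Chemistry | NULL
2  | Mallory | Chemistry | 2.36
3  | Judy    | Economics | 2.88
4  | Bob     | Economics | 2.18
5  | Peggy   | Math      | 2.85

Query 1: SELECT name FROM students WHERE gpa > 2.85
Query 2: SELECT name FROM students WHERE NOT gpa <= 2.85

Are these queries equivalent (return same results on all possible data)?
Yes, equivalent

Both queries return: [('Judy',)]

Reason: Both filter gpa > 2.85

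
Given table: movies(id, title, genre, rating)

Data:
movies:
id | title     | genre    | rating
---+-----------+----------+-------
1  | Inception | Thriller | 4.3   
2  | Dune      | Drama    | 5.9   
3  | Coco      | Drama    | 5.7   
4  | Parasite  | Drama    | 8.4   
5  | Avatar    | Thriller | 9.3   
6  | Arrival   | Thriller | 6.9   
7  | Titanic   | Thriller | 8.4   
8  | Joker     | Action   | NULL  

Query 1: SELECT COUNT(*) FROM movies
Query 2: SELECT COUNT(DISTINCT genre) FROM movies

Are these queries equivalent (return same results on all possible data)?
No, not equivalent

Query 1 returns: [(8,)]
Query 2 returns: [(3,)]

Reason: COUNT(*) counts rows, COUNT(DISTINCT genre) counts unique genres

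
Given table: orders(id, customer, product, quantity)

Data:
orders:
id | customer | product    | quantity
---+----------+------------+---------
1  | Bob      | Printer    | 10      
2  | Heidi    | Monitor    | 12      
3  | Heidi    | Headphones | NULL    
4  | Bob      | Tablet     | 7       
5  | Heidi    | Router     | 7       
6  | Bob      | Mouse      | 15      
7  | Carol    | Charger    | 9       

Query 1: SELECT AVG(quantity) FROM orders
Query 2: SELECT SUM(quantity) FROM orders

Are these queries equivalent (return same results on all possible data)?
No, not equivalent

Query 1 returns: [(10.0,)]
Query 2 returns: [(60,)]

Reason: AVG vs SUM give different aggregate values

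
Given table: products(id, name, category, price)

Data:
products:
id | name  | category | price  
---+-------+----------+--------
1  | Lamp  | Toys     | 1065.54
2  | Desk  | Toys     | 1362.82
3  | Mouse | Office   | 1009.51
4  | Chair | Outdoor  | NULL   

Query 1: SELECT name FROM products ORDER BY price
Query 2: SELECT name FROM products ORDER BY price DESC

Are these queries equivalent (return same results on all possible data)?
No, not equivalent

Query 1 returns: [('Chair',), ('Mouse',), ('Lamp',), ('Desk',)]
Query 2 returns: [('Desk',), ('Lamp',), ('Mouse',), ('Chair',)]

Reason: ASC vs DESC gives opposite ordering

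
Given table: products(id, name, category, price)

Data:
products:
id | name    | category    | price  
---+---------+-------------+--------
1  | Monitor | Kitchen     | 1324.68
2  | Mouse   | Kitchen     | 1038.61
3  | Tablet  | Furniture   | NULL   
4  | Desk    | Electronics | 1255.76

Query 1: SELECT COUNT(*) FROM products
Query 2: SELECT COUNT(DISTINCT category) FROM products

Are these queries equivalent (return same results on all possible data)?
No, not equivalent

Query 1 returns: [(4,)]
Query 2 returns: [(3,)]

Reason: COUNT(*) counts rows, COUNT(DISTINCT category) counts unique categorys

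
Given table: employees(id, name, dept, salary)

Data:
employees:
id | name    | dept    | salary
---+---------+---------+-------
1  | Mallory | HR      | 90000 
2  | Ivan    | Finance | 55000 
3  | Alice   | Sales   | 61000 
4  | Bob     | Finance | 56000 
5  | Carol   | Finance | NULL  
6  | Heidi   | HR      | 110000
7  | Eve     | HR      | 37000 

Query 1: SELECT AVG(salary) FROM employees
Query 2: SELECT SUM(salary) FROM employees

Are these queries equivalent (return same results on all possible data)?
No, not equivalent

Query 1 returns: [(68166.66666666667,)]
Query 2 returns: [(409000,)]

Reason: AVG vs SUM give different aggregate values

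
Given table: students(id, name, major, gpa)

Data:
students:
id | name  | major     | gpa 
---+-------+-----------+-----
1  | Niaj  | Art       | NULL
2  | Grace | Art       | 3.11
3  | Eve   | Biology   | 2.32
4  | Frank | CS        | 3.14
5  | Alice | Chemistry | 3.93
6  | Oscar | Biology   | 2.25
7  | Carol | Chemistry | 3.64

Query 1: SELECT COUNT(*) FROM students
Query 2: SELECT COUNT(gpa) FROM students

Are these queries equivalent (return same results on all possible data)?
No, not equivalent

Query 1 returns: [(7,)]
Query 2 returns: [(6,)]

Reason: COUNT(*) includes NULLs, COUNT(column) excludes them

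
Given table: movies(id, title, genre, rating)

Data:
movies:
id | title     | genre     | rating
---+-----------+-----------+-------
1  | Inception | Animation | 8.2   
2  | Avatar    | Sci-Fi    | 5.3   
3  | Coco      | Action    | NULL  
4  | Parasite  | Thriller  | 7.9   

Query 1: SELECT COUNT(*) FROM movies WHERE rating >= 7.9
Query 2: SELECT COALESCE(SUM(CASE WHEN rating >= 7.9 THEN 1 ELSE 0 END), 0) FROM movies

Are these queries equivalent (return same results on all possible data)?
Yes, equivalent

Both queries return: [(2,)]

Reason: COUNT with WHERE vs conditional SUM (COALESCE handles empty-table NULL)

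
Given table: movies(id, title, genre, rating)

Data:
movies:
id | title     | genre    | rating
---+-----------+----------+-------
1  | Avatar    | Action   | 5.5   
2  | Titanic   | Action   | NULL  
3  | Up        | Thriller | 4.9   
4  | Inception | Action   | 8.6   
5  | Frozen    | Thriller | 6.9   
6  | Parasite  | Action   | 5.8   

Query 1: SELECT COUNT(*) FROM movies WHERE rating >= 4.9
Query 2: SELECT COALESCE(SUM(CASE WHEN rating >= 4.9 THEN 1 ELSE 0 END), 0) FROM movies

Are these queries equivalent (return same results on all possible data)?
Yes, equivalent

Both queries return: [(5,)]

Reason: COUNT with WHERE vs conditional SUM (COALESCE handles empty-table NULL)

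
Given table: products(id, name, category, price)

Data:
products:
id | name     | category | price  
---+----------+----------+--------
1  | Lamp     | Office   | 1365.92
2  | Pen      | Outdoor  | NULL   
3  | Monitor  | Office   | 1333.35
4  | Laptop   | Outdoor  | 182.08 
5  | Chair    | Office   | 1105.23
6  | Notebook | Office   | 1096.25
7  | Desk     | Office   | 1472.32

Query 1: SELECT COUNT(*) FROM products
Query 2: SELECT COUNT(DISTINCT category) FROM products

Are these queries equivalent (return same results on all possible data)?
No, not equivalent

Query 1 returns: [(7,)]
Query 2 returns: [(2,)]

Reason: COUNT(*) counts rows, COUNT(DISTINCT category) counts unique categorys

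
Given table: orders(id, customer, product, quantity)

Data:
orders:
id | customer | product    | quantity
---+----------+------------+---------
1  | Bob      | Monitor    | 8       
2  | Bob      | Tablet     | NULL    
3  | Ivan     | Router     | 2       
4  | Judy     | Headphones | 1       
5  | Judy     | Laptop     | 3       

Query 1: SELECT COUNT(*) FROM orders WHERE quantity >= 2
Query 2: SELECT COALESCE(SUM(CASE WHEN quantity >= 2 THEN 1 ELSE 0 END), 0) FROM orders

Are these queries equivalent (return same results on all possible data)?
Yes, equivalent

Both queries return: [(3,)]

Reason: COUNT with WHERE vs conditional SUM (COALESCE handles empty-table NULL)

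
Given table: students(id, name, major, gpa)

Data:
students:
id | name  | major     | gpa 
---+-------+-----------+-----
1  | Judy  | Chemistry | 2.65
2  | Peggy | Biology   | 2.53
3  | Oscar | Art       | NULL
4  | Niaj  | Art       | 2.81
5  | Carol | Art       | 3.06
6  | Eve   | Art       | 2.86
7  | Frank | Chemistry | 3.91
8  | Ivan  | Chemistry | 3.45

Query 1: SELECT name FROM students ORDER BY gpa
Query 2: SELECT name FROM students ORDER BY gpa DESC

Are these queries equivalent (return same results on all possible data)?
No, not equivalent

Query 1 returns: [('Oscar',), ('Peggy',), ('Judy',), ('Niaj',), ('Eve',), ('Carol',), ('Ivan',), ('Frank',)]
Query 2 returns: [('Frank',), ('Ivan',), ('Carol',), ('Eve',), ('Niaj',), ('Judy',), ('Peggy',), ('Oscar',)]

Reason: ASC vs DESC gives opposite ordering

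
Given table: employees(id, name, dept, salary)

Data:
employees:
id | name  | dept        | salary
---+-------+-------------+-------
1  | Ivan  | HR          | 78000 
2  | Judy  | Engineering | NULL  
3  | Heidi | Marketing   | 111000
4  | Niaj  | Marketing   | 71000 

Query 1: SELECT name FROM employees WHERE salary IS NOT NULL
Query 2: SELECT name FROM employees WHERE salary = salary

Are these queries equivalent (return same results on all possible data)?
Yes, equivalent

Both queries return: [('Heidi',), ('Ivan',), ('Niaj',)]

Reason: IS NOT NULL vs self-equality (both exclude NULLs)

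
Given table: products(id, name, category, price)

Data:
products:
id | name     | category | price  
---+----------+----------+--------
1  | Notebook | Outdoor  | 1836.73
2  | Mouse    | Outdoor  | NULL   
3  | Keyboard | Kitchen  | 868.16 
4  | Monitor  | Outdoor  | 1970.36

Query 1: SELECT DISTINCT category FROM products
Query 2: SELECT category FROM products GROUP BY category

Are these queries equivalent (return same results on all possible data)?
Yes, equivalent

Both queries return: [('Kitchen',), ('Outdoor',)]

Reason: Both get unique categorys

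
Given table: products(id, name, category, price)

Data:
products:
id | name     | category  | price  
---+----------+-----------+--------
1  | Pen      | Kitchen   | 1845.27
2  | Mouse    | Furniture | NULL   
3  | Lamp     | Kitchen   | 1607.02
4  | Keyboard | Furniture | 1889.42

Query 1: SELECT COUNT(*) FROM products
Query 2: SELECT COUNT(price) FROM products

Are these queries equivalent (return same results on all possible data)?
No, not equivalent

Query 1 returns: [(4,)]
Query 2 returns: [(3,)]

Reason: COUNT(*) includes NULLs, COUNT(column) excludes them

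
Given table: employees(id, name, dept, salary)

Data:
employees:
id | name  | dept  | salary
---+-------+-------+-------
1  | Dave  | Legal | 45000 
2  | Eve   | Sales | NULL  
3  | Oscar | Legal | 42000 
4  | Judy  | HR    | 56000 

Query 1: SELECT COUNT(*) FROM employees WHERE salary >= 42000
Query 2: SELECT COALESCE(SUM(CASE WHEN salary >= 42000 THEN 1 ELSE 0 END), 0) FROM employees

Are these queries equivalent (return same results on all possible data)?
Yes, equivalent

Both queries return: [(3,)]

Reason: COUNT with WHERE vs conditional SUM (COALESCE handles empty-table NULL)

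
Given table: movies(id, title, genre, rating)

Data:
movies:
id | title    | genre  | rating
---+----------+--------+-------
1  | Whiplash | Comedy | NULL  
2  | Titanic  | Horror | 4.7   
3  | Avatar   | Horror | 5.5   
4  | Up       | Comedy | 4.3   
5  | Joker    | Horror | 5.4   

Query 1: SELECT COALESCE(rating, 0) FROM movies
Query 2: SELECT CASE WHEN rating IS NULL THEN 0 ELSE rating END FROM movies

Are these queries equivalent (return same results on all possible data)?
Yes, equivalent

Both queries return: [(0,), (4.3,), (4.7,), (5.4,), (5.5,)]

Reason: COALESCE vs CASE for NULL handling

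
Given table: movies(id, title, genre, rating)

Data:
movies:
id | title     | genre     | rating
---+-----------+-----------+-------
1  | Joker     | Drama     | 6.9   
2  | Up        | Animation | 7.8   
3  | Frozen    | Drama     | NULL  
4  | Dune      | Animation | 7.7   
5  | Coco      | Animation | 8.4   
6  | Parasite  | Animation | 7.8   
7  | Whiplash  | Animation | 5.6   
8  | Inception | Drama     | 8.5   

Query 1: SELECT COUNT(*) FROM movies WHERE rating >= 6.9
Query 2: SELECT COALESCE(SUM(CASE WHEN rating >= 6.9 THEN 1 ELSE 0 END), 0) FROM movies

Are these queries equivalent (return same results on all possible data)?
Yes, equivalent

Both queries return: [(6,)]

Reason: COUNT with WHERE vs conditional SUM (COALESCE handles empty-table NULL)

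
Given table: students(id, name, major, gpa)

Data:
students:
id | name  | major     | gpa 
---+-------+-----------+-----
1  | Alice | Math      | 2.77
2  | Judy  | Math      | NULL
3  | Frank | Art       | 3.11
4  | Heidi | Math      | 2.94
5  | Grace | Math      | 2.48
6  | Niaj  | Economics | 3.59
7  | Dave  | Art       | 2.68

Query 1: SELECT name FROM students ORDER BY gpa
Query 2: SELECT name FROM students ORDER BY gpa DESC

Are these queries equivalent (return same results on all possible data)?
No, not equivalent

Query 1 returns: [('Judy',), ('Grace',), ('Dave',), ('Alice',), ('Heidi',), ('Frank',), ('Niaj',)]
Query 2 returns: [('Niaj',), ('Frank',), ('Heidi',), ('Alice',), ('Dave',), ('Grace',), ('Judy',)]

Reason: ASC vs DESC gives opposite ordering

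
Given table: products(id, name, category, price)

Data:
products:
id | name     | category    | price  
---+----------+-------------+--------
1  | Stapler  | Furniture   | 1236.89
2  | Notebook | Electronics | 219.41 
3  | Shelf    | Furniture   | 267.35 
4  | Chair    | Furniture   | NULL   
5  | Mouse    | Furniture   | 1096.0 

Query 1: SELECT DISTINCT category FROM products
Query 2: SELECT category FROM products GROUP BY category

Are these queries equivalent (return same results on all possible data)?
Yes, equivalent

Both queries return: [('Electronics',), ('Furniture',)]

Reason: Both get unique categorys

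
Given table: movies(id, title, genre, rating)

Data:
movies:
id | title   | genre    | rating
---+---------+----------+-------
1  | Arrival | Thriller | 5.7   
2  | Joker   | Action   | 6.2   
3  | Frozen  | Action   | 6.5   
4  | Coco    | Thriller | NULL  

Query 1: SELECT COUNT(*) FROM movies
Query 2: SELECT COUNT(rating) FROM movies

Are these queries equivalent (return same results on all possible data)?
No, not equivalent

Query 1 returns: [(4,)]
Query 2 returns: [(3,)]

Reason: COUNT(*) includes NULLs, COUNT(column) excludes them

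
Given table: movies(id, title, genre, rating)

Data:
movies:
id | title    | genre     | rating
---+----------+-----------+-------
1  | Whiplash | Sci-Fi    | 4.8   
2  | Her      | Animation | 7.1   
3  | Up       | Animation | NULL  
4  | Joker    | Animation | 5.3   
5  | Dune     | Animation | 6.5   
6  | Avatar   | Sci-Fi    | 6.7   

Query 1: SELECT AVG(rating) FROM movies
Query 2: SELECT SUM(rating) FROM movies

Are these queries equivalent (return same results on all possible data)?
No, not equivalent

Query 1 returns: [(6.08,)]
Query 2 returns: [(30.4,)]

Reason: AVG vs SUM give different aggregate values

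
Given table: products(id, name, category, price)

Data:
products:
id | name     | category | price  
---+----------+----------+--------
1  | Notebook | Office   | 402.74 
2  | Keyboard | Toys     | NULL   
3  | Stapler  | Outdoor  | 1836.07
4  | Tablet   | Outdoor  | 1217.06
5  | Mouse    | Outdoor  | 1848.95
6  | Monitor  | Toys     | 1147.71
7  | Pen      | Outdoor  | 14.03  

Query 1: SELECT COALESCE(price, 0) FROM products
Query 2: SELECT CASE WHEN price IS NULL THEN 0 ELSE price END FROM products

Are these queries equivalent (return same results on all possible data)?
Yes, equivalent

Both queries return: [(0,), (14.03,), (402.74,), (1147.71,), (1217.06,), (1836.07,), (1848.95,)]

Reason: COALESCE vs CASE for NULL handling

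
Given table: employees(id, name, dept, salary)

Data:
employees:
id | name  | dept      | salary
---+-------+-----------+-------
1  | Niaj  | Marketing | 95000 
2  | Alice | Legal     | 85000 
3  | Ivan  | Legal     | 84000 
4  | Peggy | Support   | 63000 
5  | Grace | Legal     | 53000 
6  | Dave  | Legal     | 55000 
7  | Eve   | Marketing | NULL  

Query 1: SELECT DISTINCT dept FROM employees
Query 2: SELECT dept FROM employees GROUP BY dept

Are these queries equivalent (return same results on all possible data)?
Yes, equivalent

Both queries return: [('Legal',), ('Marketing',), ('Support',)]

Reason: Both get unique depts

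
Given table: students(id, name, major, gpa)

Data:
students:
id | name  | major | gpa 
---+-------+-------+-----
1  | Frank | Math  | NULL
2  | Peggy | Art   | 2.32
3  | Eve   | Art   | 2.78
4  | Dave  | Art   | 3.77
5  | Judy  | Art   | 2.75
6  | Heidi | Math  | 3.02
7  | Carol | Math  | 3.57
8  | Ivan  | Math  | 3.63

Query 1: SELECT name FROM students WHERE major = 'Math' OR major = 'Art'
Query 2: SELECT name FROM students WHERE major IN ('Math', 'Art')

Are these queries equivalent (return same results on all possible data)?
Yes, equivalent

Both queries return: [('Carol',), ('Dave',), ('Eve',), ('Frank',), ('Heidi',), ('Ivan',), ('Judy',), ('Peggy',)]

Reason: OR vs IN are equivalent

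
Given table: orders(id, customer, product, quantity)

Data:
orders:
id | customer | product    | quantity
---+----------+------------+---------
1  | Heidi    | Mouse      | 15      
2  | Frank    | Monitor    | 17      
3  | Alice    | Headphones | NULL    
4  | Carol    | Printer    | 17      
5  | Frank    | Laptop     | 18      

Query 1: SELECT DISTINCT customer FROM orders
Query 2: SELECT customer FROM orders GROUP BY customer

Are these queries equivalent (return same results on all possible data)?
Yes, equivalent

Both queries return: [('Alice',), ('Carol',), ('Frank',), ('Heidi',)]

Reason: Both get unique customers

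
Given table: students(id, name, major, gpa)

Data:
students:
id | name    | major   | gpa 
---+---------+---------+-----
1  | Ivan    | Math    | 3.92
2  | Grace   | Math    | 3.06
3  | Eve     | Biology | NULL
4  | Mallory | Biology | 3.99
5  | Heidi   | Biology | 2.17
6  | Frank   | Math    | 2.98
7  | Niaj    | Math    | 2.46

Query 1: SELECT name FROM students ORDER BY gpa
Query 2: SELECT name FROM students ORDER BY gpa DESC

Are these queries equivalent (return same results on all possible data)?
No, not equivalent

Query 1 returns: [('Eve',), ('Heidi',), ('Niaj',), ('Frank',), ('Grace',), ('Ivan',), ('Mallory',)]
Query 2 returns: [('Mallory',), ('Ivan',), ('Grace',), ('Frank',), ('Niaj',), ('Heidi',), ('Eve',)]

Reason: ASC vs DESC gives opposite ordering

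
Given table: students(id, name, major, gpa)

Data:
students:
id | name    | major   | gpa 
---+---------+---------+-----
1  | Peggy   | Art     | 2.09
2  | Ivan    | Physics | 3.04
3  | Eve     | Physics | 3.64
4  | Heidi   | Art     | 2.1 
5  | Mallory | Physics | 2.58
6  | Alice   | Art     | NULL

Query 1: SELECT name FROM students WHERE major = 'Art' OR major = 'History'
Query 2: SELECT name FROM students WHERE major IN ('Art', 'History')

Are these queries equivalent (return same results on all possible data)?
Yes, equivalent

Both queries return: [('Alice',), ('Heidi',), ('Peggy',)]

Reason: OR vs IN are equivalent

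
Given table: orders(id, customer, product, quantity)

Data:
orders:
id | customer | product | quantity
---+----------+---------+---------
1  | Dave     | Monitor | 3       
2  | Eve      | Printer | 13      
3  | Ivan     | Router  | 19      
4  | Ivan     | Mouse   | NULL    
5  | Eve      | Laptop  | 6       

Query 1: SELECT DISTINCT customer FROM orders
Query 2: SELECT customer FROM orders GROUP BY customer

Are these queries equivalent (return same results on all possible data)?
Yes, equivalent

Both queries return: [('Dave',), ('Eve',), ('Ivan',)]

Reason: Both get unique customers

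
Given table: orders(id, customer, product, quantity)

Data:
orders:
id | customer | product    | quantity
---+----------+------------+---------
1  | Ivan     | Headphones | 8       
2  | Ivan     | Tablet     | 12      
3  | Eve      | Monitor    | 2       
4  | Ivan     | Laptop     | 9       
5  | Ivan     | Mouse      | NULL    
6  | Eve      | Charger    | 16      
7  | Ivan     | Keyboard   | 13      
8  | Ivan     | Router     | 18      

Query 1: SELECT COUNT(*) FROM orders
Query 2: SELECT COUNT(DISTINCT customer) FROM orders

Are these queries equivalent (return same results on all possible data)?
No, not equivalent

Query 1 returns: [(8,)]
Query 2 returns: [(2,)]

Reason: COUNT(*) counts rows, COUNT(DISTINCT customer) counts unique customers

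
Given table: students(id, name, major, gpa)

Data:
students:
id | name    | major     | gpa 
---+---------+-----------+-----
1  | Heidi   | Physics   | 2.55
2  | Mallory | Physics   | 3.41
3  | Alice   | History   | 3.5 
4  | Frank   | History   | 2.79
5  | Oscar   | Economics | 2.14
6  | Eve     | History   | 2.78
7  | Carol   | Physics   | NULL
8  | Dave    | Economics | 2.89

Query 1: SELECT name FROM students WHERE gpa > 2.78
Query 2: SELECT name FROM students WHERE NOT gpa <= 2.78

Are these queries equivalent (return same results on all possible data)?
Yes, equivalent

Both queries return: [('Alice',), ('Dave',), ('Frank',), ('Mallory',)]

Reason: Both filter gpa > 2.78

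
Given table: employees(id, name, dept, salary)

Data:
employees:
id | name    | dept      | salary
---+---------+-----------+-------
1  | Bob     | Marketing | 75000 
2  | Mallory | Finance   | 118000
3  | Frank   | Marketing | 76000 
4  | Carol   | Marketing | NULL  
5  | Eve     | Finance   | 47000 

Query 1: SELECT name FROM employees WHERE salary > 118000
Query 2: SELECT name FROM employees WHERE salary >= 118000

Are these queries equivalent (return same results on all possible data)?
No, not equivalent

Query 1 returns: []
Query 2 returns: [('Mallory',)]

Reason: > vs >= gives different results when salary = 118000 exists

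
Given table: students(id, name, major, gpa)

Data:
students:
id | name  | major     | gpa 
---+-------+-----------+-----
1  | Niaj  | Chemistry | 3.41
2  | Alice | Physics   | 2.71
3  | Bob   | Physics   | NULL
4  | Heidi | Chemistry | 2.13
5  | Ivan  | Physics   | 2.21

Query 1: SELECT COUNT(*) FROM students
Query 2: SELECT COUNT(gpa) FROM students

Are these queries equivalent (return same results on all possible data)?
No, not equivalent

Query 1 returns: [(5,)]
Query 2 returns: [(4,)]

Reason: COUNT(*) includes NULLs, COUNT(column) excludes them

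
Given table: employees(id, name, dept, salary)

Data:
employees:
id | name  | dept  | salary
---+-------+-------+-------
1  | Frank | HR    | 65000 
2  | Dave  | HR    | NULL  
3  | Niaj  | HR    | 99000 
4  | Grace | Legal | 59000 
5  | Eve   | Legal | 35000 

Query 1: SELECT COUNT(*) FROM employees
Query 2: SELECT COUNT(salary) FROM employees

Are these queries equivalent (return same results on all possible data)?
No, not equivalent

Query 1 returns: [(5,)]
Query 2 returns: [(4,)]

Reason: COUNT(*) includes NULLs, COUNT(column) excludes them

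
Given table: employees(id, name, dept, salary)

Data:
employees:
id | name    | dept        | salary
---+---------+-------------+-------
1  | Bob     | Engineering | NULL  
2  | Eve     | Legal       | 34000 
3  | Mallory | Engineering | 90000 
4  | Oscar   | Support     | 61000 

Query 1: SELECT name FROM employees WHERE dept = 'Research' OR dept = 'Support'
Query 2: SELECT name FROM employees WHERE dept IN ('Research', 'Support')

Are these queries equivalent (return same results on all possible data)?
Yes, equivalent

Both queries return: [('Oscar',)]

Reason: OR vs IN are equivalent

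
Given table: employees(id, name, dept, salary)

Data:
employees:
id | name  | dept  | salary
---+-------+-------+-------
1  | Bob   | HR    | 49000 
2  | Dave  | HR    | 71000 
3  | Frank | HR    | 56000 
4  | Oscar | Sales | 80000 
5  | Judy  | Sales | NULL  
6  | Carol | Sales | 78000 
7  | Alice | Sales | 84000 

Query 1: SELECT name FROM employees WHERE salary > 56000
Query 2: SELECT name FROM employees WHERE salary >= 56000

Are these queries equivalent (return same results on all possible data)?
No, not equivalent

Query 1 returns: [('Dave',), ('Oscar',), ('Carol',), ('Alice',)]
Query 2 returns: [('Dave',), ('Frank',), ('Oscar',), ('Carol',), ('Alice',)]

Reason: > vs >= gives different results when salary = 56000 exists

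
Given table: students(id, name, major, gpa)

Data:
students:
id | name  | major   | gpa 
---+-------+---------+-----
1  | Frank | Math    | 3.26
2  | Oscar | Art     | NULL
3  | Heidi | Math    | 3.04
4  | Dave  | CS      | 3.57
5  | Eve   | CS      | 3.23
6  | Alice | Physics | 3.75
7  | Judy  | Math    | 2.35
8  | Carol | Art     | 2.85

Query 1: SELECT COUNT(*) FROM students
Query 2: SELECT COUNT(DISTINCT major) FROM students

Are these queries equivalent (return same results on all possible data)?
No, not equivalent

Query 1 returns: [(8,)]
Query 2 returns: [(4,)]

Reason: COUNT(*) counts rows, COUNT(DISTINCT major) counts unique majors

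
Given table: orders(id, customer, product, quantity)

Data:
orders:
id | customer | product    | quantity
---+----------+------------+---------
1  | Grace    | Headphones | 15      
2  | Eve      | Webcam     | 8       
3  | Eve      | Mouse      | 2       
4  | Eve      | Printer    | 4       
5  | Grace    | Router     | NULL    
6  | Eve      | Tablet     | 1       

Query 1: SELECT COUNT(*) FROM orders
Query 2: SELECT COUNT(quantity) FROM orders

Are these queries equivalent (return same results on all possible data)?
No, not equivalent

Query 1 returns: [(6,)]
Query 2 returns: [(5,)]

Reason: COUNT(*) includes NULLs, COUNT(column) excludes them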